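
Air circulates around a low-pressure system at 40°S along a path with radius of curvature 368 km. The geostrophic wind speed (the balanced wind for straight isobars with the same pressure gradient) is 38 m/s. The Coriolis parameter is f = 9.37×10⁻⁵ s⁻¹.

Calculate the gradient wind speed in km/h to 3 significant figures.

82.3 km/h

Around a low, centrifugal force acts outward with Coriolis, so pressure-gradient force balances both:
(1/ρ)|∂P/∂n| = fV + V²/R  →  V² + fR·V − fR·V_g = 0
With fR = 9.37×10⁻⁵ × 368×10³ m = 34.5 m/s:
V = [−fR + √((fR)² + 4 fR V_g)]/2 = [−34.5 + √(34.5² + 4×34.5×38)]/2 = 22.9 m/s
Subgeostrophic (V < V_g = 38 m/s), as expected around a low.
Converting: 22.9 m/s × 3.6 = 82.3 km/h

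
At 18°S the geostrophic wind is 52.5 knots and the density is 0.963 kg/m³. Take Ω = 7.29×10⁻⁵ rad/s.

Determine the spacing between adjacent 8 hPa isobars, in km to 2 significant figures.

680 km

Coriolis parameter at 18°S:
f = 2Ω sin φ = 2 × 7.29×10⁻⁵ × sin 18° = 4.51×10⁻⁵ s⁻¹
Wind speed in SI: 52.5 knots = 27.0 m/s
Geostrophic balance rearranged: |∂P/∂n| = f ρ V_g
|∂P/∂n| = 4.51×10⁻⁵ × 0.963 × 27.0 = 1.17×10⁻³ Pa/m
Isobar spacing: Δn = ΔP/|∂P/∂n| = 800 Pa / 1.17×10⁻³ Pa/m = 682694 m ≈ 680 km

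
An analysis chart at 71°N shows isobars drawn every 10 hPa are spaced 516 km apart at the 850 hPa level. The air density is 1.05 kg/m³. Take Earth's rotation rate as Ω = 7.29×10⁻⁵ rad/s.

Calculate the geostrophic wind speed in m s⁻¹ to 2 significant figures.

Coriolis parameter at 71°N:
f = 2Ω sin φ = 2 × 7.29×10⁻⁵ × sin 71° = 1.38×10⁻⁴ s⁻¹
Pressure gradient: |∂P/∂n| = 1000 Pa / 516000 m = 1.94×10⁻³ Pa/m
Geostrophic balance (pressure-gradient force = Coriolis force):
V_g = (1/(fρ)) |∂P/∂n| = 1.94×10⁻³ / (1.38×10⁻⁴ × 1.05) = 13.4 m/s

13 m s⁻¹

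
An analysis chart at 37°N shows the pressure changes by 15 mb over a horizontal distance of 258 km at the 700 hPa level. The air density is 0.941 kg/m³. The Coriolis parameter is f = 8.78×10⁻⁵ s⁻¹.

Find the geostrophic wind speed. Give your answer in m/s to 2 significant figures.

Pressure gradient: |∂P/∂n| = 1500 Pa / 258000 m = 5.81×10⁻³ Pa/m
Geostrophic balance (pressure-gradient force = Coriolis force):
V_g = (1/(fρ)) |∂P/∂n| = 5.81×10⁻³ / (8.78×10⁻⁵ × 0.941) = 70.4 m/s

70 m/s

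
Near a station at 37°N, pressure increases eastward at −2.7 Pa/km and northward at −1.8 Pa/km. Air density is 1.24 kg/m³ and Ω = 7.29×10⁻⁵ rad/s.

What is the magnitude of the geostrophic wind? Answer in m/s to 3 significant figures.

Coriolis parameter at 37°N:
f = 2Ω sin φ = 2 × 7.29×10⁻⁵ × sin 37° = 8.77×10⁻⁵ s⁻¹
Component geostrophic relations (x east, y north):
u_g = −(1/(fρ)) ∂P/∂y,  v_g = (1/(fρ)) ∂P/∂x
u_g = −(−1.8×10⁻³)/(8.77×10⁻⁵ × 1.24) = 16.5 m/s;  v_g = (−2.7×10⁻³)/(8.77×10⁻⁵ × 1.24) = −24.8 m/s
|V_g| = √(u_g² + v_g²) = 29.8 m/s

29.8 m/s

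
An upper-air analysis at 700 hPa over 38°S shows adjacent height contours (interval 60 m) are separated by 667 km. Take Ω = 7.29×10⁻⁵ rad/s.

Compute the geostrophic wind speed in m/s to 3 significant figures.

Coriolis parameter at 38°S:
f = 2Ω sin φ = 2 × 7.29×10⁻⁵ × sin 38° = 8.98×10⁻⁵ s⁻¹
Height gradient: |∂Z/∂n| = 60 m / 667000 m = 9.00×10⁻⁵
On a pressure surface, geostrophic balance gives V_g = (g/f)|∂Z/∂n|:
V_g = 9.81 × 9.00×10⁻⁵ / 8.98×10⁻⁵ = 9.83 m/s

9.83 m/s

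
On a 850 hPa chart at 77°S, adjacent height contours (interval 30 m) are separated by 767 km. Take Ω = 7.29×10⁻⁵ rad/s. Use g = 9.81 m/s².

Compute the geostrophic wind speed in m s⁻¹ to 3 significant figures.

2.70 m s⁻¹

Coriolis parameter at 77°S:
f = 2Ω sin φ = 2 × 7.29×10⁻⁵ × sin 77° = 1.42×10⁻⁴ s⁻¹
Height gradient: |∂Z/∂n| = 30 m / 767000 m = 3.91×10⁻⁵
On a pressure surface, geostrophic balance gives V_g = (g/f)|∂Z/∂n|:
V_g = 9.81 × 3.91×10⁻⁵ / 1.42×10⁻⁴ = 2.70 m/s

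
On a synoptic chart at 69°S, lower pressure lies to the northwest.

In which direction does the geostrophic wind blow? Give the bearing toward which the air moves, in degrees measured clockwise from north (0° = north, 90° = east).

The pressure-gradient force points toward the northwest (bearing 315°).
Geostrophic balance: in the Southern Hemisphere the Coriolis force deflects motion to the left, so the geostrophic wind blows 90° to the left of the pressure-gradient force (low pressure on the right).
Rotating 315° by 90° counterclockwise gives 225° — the wind blows toward the southwest.

225°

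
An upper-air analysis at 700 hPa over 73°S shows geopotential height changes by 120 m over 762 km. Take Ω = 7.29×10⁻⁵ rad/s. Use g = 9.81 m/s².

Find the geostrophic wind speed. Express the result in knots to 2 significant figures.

Coriolis parameter at 73°S:
f = 2Ω sin φ = 2 × 7.29×10⁻⁵ × sin 73° = 1.39×10⁻⁴ s⁻¹
Height gradient: |∂Z/∂n| = 120 m / 762000 m = 1.57×10⁻⁴
On a pressure surface, geostrophic balance gives V_g = (g/f)|∂Z/∂n|:
V_g = 9.81 × 1.57×10⁻⁴ / 1.39×10⁻⁴ = 11.1 m/s
Converting: 11.1 m/s × 1.944 = 22 knots

22 knots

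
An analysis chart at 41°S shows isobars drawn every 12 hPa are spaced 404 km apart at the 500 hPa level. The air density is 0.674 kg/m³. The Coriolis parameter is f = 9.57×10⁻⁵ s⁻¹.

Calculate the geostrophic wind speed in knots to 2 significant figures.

Pressure gradient: |∂P/∂n| = 1200 Pa / 404000 m = 2.97×10⁻³ Pa/m
Geostrophic balance (pressure-gradient force = Coriolis force):
V_g = (1/(fρ)) |∂P/∂n| = 2.97×10⁻³ / (9.57×10⁻⁵ × 0.674) = 46.0 m/s
Converting: 46.0 m/s × 1.944 = 90 knots

90 knots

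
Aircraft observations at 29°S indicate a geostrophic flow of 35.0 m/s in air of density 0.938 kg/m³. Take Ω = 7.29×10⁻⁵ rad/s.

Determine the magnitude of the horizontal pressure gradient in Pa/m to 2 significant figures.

2.3×10⁻³ Pa/m

Coriolis parameter at 29°S:
f = 2Ω sin φ = 2 × 7.29×10⁻⁵ × sin 29° = 7.07×10⁻⁵ s⁻¹
Geostrophic balance rearranged: |∂P/∂n| = f ρ V_g
|∂P/∂n| = 7.07×10⁻⁵ × 0.938 × 35.0 = 2.32×10⁻³ Pa/m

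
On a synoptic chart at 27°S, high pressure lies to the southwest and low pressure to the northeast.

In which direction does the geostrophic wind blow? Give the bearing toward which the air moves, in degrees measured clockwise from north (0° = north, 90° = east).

315°

The pressure-gradient force points toward the northeast (bearing 045°).
Geostrophic balance: in the Southern Hemisphere the Coriolis force deflects motion to the left, so the geostrophic wind blows 90° to the left of the pressure-gradient force (low pressure on the right).
Rotating 045° by 90° counterclockwise gives 315° — the wind blows toward the northwest.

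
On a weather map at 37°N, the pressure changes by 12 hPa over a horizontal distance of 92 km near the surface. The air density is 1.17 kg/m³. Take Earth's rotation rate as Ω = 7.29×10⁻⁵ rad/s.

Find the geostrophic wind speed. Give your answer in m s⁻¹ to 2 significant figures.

Coriolis parameter at 37°N:
f = 2Ω sin φ = 2 × 7.29×10⁻⁵ × sin 37° = 8.77×10⁻⁵ s⁻¹
Pressure gradient: |∂P/∂n| = 1200 Pa / 92000 m = 1.30×10⁻² Pa/m
Geostrophic balance (pressure-gradient force = Coriolis force):
V_g = (1/(fρ)) |∂P/∂n| = 1.30×10⁻² / (8.77×10⁻⁵ × 1.17) = 127 m/s

130 m s⁻¹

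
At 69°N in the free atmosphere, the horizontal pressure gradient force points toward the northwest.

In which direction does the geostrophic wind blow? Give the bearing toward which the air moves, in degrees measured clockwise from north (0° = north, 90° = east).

045°

The pressure-gradient force points toward the northwest (bearing 315°).
Geostrophic balance: in the Northern Hemisphere the Coriolis force deflects motion to the right, so the geostrophic wind blows 90° to the right of the pressure-gradient force (low pressure on the left).
Rotating 315° by 90° clockwise gives 045° — the wind blows toward the northeast.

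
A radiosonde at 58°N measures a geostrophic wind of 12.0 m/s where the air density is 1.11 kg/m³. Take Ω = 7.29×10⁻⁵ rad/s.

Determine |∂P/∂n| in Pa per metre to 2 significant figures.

Coriolis parameter at 58°N:
f = 2Ω sin φ = 2 × 7.29×10⁻⁵ × sin 58° = 1.24×10⁻⁴ s⁻¹
Geostrophic balance rearranged: |∂P/∂n| = f ρ V_g
|∂P/∂n| = 1.24×10⁻⁴ × 1.11 × 12.0 = 1.65×10⁻³ Pa/m

1.6×10⁻³ Pa/m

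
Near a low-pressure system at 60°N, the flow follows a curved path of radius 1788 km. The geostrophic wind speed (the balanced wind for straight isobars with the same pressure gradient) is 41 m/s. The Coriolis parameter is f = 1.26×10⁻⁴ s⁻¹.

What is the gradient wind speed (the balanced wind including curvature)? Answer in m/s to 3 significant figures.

35.4 m/s

Around a low, centrifugal force acts outward with Coriolis, so pressure-gradient force balances both:
(1/ρ)|∂P/∂n| = fV + V²/R  →  V² + fR·V − fR·V_g = 0
With fR = 1.26×10⁻⁴ × 1788×10³ m = 225 m/s:
V = [−fR + √((fR)² + 4 fR V_g)]/2 = [−225 + √(225² + 4×225×41)]/2 = 35.4 m/s
Subgeostrophic (V < V_g = 41 m/s), as expected around a low.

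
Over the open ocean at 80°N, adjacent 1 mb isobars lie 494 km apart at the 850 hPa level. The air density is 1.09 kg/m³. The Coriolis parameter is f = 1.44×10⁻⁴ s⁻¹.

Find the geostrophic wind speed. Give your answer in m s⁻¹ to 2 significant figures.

Pressure gradient: |∂P/∂n| = 100 Pa / 494000 m = 2.02×10⁻⁴ Pa/m
Geostrophic balance (pressure-gradient force = Coriolis force):
V_g = (1/(fρ)) |∂P/∂n| = 2.02×10⁻⁴ / (1.44×10⁻⁴ × 1.09) = 1.29 m/s

1.3 m s⁻¹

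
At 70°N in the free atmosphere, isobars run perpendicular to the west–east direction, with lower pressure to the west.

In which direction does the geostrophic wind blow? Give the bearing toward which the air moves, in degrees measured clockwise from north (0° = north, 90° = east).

The pressure-gradient force points toward the west (bearing 270°).
Geostrophic balance: in the Northern Hemisphere the Coriolis force deflects motion to the right, so the geostrophic wind blows 90° to the right of the pressure-gradient force (low pressure on the left).
Rotating 270° by 90° clockwise gives 000° — the wind blows toward the north.

000°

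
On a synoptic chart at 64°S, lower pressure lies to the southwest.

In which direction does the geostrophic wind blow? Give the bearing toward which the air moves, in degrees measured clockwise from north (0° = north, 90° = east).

The pressure-gradient force points toward the southwest (bearing 225°).
Geostrophic balance: in the Southern Hemisphere the Coriolis force deflects motion to the left, so the geostrophic wind blows 90° to the left of the pressure-gradient force (low pressure on the right).
Rotating 225° by 90° counterclockwise gives 135° — the wind blows toward the southeast.

135°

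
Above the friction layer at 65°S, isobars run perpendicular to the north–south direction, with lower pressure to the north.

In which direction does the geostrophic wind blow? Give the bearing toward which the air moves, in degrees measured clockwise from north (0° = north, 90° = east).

270°

The pressure-gradient force points toward the north (bearing 000°).
Geostrophic balance: in the Southern Hemisphere the Coriolis force deflects motion to the left, so the geostrophic wind blows 90° to the left of the pressure-gradient force (low pressure on the right).
Rotating 000° by 90° counterclockwise gives 270° — the wind blows toward the west.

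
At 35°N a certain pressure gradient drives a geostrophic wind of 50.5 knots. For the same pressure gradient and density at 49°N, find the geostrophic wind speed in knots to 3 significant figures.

With the same pressure gradient and density, V_g ∝ 1/f ∝ 1/sin φ.
V₂ = V₁ · sin φ₁ / sin φ₂ = 50.5 × sin 35° / sin 49°
V₂ = 50.5 × 0.5736/0.7547 = 38.4 knots

38.4 knots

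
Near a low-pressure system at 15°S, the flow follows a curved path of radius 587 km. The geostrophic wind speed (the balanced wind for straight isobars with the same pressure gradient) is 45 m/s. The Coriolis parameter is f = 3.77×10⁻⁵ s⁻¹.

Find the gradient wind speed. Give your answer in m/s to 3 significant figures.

22.4 m/s

Around a low, centrifugal force acts outward with Coriolis, so pressure-gradient force balances both:
(1/ρ)|∂P/∂n| = fV + V²/R  →  V² + fR·V − fR·V_g = 0
With fR = 3.77×10⁻⁵ × 587×10³ m = 22.1 m/s:
V = [−fR + √((fR)² + 4 fR V_g)]/2 = [−22.1 + √(22.1² + 4×22.1×45)]/2 = 22.4 m/s
Subgeostrophic (V < V_g = 45 m/s), as expected around a low.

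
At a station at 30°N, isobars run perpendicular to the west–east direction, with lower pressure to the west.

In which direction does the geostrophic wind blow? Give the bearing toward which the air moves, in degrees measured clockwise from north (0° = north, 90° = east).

The pressure-gradient force points toward the west (bearing 270°).
Geostrophic balance: in the Northern Hemisphere the Coriolis force deflects motion to the right, so the geostrophic wind blows 90° to the right of the pressure-gradient force (low pressure on the left).
Rotating 270° by 90° clockwise gives 000° — the wind blows toward the north.

000°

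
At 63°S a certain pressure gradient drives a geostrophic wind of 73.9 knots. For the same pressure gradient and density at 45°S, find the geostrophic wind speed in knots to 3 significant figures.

With the same pressure gradient and density, V_g ∝ 1/f ∝ 1/sin φ.
V₂ = V₁ · sin φ₁ / sin φ₂ = 73.9 × sin 63° / sin 45°
V₂ = 73.9 × 0.8910/0.7071 = 93.1 knots

93.1 knots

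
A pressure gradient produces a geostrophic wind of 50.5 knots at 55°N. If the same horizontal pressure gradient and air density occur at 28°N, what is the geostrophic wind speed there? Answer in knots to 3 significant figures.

With the same pressure gradient and density, V_g ∝ 1/f ∝ 1/sin φ.
V₂ = V₁ · sin φ₁ / sin φ₂ = 50.5 × sin 55° / sin 28°
V₂ = 50.5 × 0.8192/0.4695 = 88.1 knots

88.1 knots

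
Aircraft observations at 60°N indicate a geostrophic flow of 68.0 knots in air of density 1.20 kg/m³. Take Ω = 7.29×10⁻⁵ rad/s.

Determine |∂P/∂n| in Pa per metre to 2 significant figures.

5.3×10⁻³ Pa/m

Coriolis parameter at 60°N:
f = 2Ω sin φ = 2 × 7.29×10⁻⁵ × sin 60° = 1.26×10⁻⁴ s⁻¹
Wind speed in SI: 68.0 knots = 35.0 m/s
Geostrophic balance rearranged: |∂P/∂n| = f ρ V_g
|∂P/∂n| = 1.26×10⁻⁴ × 1.20 × 35.0 = 5.30×10⁻³ Pa/m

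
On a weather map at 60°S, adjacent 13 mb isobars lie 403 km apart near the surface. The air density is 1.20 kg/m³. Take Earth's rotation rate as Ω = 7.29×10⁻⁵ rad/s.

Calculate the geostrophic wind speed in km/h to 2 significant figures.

Coriolis parameter at 60°S:
f = 2Ω sin φ = 2 × 7.29×10⁻⁵ × sin 60° = 1.26×10⁻⁴ s⁻¹
Pressure gradient: |∂P/∂n| = 1300 Pa / 403000 m = 3.23×10⁻³ Pa/m
Geostrophic balance (pressure-gradient force = Coriolis force):
V_g = (1/(fρ)) |∂P/∂n| = 3.23×10⁻³ / (1.26×10⁻⁴ × 1.20) = 21.3 m/s
Converting: 21.3 m/s × 3.6 = 77 km/h

77 km/h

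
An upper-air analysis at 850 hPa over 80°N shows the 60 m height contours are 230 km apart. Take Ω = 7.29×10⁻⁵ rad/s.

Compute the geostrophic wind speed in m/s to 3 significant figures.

Coriolis parameter at 80°N:
f = 2Ω sin φ = 2 × 7.29×10⁻⁵ × sin 80° = 1.44×10⁻⁴ s⁻¹
Height gradient: |∂Z/∂n| = 60 m / 230000 m = 2.61×10⁻⁴
On a pressure surface, geostrophic balance gives V_g = (g/f)|∂Z/∂n|:
V_g = 9.81 × 2.61×10⁻⁴ / 1.44×10⁻⁴ = 17.8 m/s

17.8 m/s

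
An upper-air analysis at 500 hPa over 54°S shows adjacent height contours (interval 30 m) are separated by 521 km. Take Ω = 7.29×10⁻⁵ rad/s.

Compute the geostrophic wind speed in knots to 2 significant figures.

Coriolis parameter at 54°S:
f = 2Ω sin φ = 2 × 7.29×10⁻⁵ × sin 54° = 1.18×10⁻⁴ s⁻¹
Height gradient: |∂Z/∂n| = 30 m / 521000 m = 5.76×10⁻⁵
On a pressure surface, geostrophic balance gives V_g = (g/f)|∂Z/∂n|:
V_g = 9.81 × 5.76×10⁻⁵ / 1.18×10⁻⁴ = 4.79 m/s
Converting: 4.79 m/s × 1.944 = 9.3 knots

9.3 knots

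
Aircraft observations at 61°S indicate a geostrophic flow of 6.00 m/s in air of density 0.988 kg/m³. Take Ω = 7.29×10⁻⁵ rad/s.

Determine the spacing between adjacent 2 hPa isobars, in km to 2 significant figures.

Coriolis parameter at 61°S:
f = 2Ω sin φ = 2 × 7.29×10⁻⁵ × sin 61° = 1.28×10⁻⁴ s⁻¹
Geostrophic balance rearranged: |∂P/∂n| = f ρ V_g
|∂P/∂n| = 1.28×10⁻⁴ × 0.988 × 6.00 = 7.56×10⁻⁴ Pa/m
Isobar spacing: Δn = ΔP/|∂P/∂n| = 200 Pa / 7.56×10⁻⁴ Pa/m = 264573 m ≈ 260 km

260 km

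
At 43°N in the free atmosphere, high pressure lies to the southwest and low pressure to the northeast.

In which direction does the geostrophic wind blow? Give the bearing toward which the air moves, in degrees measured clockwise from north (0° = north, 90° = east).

The pressure-gradient force points toward the northeast (bearing 045°).
Geostrophic balance: in the Northern Hemisphere the Coriolis force deflects motion to the right, so the geostrophic wind blows 90° to the right of the pressure-gradient force (low pressure on the left).
Rotating 045° by 90° clockwise gives 135° — the wind blows toward the southeast.

135°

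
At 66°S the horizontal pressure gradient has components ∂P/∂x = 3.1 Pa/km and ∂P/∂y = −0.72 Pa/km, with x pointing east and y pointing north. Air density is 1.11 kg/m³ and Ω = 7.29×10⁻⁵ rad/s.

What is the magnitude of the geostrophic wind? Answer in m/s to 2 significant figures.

22 m/s

Coriolis parameter at 66°S:
f = 2Ω sin φ = 2 × 7.29×10⁻⁵ × sin 66° = 1.33×10⁻⁴ s⁻¹
In the Southern Hemisphere f is negative: f = −1.33×10⁻⁴ s⁻¹.
Component geostrophic relations (x east, y north):
u_g = −(1/(fρ)) ∂P/∂y,  v_g = (1/(fρ)) ∂P/∂x
u_g = −(−0.72×10⁻³)/(−1.33×10⁻⁴ × 1.11) = −4.87 m/s;  v_g = (3.1×10⁻³)/(−1.33×10⁻⁴ × 1.11) = −21.0 m/s
|V_g| = √(u_g² + v_g²) = 21.5 m/s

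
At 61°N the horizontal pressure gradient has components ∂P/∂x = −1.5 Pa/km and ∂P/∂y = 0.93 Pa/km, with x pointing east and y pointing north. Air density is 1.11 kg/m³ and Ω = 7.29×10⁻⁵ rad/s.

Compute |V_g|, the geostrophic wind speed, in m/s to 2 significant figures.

12 m/s

Coriolis parameter at 61°N:
f = 2Ω sin φ = 2 × 7.29×10⁻⁵ × sin 61° = 1.28×10⁻⁴ s⁻¹
Component geostrophic relations (x east, y north):
u_g = −(1/(fρ)) ∂P/∂y,  v_g = (1/(fρ)) ∂P/∂x
u_g = −(0.93×10⁻³)/(1.28×10⁻⁴ × 1.11) = −6.57 m/s;  v_g = (−1.5×10⁻³)/(1.28×10⁻⁴ × 1.11) = −10.6 m/s
|V_g| = √(u_g² + v_g²) = 12.5 m/s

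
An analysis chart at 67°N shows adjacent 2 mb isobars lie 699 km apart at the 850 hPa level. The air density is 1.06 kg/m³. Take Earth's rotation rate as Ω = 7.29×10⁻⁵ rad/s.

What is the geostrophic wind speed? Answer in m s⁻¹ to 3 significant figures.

Coriolis parameter at 67°N:
f = 2Ω sin φ = 2 × 7.29×10⁻⁵ × sin 67° = 1.34×10⁻⁴ s⁻¹
Pressure gradient: |∂P/∂n| = 200 Pa / 699000 m = 2.86×10⁻⁴ Pa/m
Geostrophic balance (pressure-gradient force = Coriolis force):
V_g = (1/(fρ)) |∂P/∂n| = 2.86×10⁻⁴ / (1.34×10⁻⁴ × 1.06) = 2.01 m/s

2.01 m s⁻¹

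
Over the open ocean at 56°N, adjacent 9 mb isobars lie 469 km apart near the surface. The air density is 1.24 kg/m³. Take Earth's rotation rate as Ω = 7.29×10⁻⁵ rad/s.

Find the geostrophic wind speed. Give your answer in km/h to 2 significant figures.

46 km/h

Coriolis parameter at 56°N:
f = 2Ω sin φ = 2 × 7.29×10⁻⁵ × sin 56° = 1.21×10⁻⁴ s⁻¹
Pressure gradient: |∂P/∂n| = 900 Pa / 469000 m = 1.92×10⁻³ Pa/m
Geostrophic balance (pressure-gradient force = Coriolis force):
V_g = (1/(fρ)) |∂P/∂n| = 1.92×10⁻³ / (1.21×10⁻⁴ × 1.24) = 12.8 m/s
Converting: 12.8 m/s × 3.6 = 46 km/h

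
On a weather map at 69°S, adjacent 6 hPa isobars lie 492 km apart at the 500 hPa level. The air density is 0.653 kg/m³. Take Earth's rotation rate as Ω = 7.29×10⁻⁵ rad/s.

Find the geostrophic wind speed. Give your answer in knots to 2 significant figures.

27 knots

Coriolis parameter at 69°S:
f = 2Ω sin φ = 2 × 7.29×10⁻⁵ × sin 69° = 1.36×10⁻⁴ s⁻¹
Pressure gradient: |∂P/∂n| = 600 Pa / 492000 m = 1.22×10⁻³ Pa/m
Geostrophic balance (pressure-gradient force = Coriolis force):
V_g = (1/(fρ)) |∂P/∂n| = 1.22×10⁻³ / (1.36×10⁻⁴ × 0.653) = 13.7 m/s
Converting: 13.7 m/s × 1.944 = 27 knots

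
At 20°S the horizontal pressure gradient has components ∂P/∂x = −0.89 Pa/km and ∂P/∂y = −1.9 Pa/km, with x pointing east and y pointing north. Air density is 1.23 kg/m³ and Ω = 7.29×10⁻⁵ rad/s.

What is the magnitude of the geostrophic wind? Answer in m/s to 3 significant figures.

Coriolis parameter at 20°S:
f = 2Ω sin φ = 2 × 7.29×10⁻⁵ × sin 20° = 4.99×10⁻⁵ s⁻¹
In the Southern Hemisphere f is negative: f = −4.99×10⁻⁵ s⁻¹.
Component geostrophic relations (x east, y north):
u_g = −(1/(fρ)) ∂P/∂y,  v_g = (1/(fρ)) ∂P/∂x
u_g = −(−1.9×10⁻³)/(−4.99×10⁻⁵ × 1.23) = −31.0 m/s;  v_g = (−0.89×10⁻³)/(−4.99×10⁻⁵ × 1.23) = 14.5 m/s
|V_g| = √(u_g² + v_g²) = 34.2 m/s

34.2 m/s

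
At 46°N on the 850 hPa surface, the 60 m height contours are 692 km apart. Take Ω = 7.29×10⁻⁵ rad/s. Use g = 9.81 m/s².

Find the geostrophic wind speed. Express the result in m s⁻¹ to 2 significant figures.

8.1 m s⁻¹

Coriolis parameter at 46°N:
f = 2Ω sin φ = 2 × 7.29×10⁻⁵ × sin 46° = 1.05×10⁻⁴ s⁻¹
Height gradient: |∂Z/∂n| = 60 m / 692000 m = 8.67×10⁻⁵
On a pressure surface, geostrophic balance gives V_g = (g/f)|∂Z/∂n|:
V_g = 9.81 × 8.67×10⁻⁵ / 1.05×10⁻⁴ = 8.11 m/s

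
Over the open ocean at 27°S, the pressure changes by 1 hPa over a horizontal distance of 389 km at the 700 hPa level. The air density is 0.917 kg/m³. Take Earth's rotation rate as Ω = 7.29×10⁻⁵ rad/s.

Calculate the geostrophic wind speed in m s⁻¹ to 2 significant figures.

4.2 m s⁻¹

Coriolis parameter at 27°S:
f = 2Ω sin φ = 2 × 7.29×10⁻⁵ × sin 27° = 6.62×10⁻⁵ s⁻¹
Pressure gradient: |∂P/∂n| = 100 Pa / 389000 m = 2.57×10⁻⁴ Pa/m
Geostrophic balance (pressure-gradient force = Coriolis force):
V_g = (1/(fρ)) |∂P/∂n| = 2.57×10⁻⁴ / (6.62×10⁻⁵ × 0.917) = 4.24 m/s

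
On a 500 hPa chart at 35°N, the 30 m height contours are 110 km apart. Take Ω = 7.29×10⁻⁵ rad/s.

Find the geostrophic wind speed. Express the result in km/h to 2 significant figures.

120 km/h

Coriolis parameter at 35°N:
f = 2Ω sin φ = 2 × 7.29×10⁻⁵ × sin 35° = 8.36×10⁻⁵ s⁻¹
Height gradient: |∂Z/∂n| = 30 m / 110000 m = 2.73×10⁻⁴
On a pressure surface, geostrophic balance gives V_g = (g/f)|∂Z/∂n|:
V_g = 9.81 × 2.73×10⁻⁴ / 8.36×10⁻⁵ = 32.0 m/s
Converting: 32.0 m/s × 3.6 = 120 km/h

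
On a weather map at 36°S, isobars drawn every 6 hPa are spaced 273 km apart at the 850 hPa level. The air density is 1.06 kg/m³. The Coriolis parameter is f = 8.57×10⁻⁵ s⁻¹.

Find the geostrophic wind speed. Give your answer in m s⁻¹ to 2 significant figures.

Pressure gradient: |∂P/∂n| = 600 Pa / 273000 m = 2.20×10⁻³ Pa/m
Geostrophic balance (pressure-gradient force = Coriolis force):
V_g = (1/(fρ)) |∂P/∂n| = 2.20×10⁻³ / (8.57×10⁻⁵ × 1.06) = 24.2 m/s

24 m s⁻¹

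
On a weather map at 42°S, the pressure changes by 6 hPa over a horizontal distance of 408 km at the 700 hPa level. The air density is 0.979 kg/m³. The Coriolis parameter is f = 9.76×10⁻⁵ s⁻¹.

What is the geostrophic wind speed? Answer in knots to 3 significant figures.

Pressure gradient: |∂P/∂n| = 600 Pa / 408000 m = 1.47×10⁻³ Pa/m
Geostrophic balance (pressure-gradient force = Coriolis force):
V_g = (1/(fρ)) |∂P/∂n| = 1.47×10⁻³ / (9.76×10⁻⁵ × 0.979) = 15.4 m/s
Converting: 15.4 m/s × 1.944 = 29.9 knots

29.9 knots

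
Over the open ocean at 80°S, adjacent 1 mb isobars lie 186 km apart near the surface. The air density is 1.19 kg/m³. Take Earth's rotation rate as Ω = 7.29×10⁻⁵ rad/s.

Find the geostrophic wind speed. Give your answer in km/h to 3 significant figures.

Coriolis parameter at 80°S:
f = 2Ω sin φ = 2 × 7.29×10⁻⁵ × sin 80° = 1.44×10⁻⁴ s⁻¹
Pressure gradient: |∂P/∂n| = 100 Pa / 186000 m = 5.38×10⁻⁴ Pa/m
Geostrophic balance (pressure-gradient force = Coriolis force):
V_g = (1/(fρ)) |∂P/∂n| = 5.38×10⁻⁴ / (1.44×10⁻⁴ × 1.19) = 3.15 m/s
Converting: 3.15 m/s × 3.6 = 11.3 km/h

11.3 km/h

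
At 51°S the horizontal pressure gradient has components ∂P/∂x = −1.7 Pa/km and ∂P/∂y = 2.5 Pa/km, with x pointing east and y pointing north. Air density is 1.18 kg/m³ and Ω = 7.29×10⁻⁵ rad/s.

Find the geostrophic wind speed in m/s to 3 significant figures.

Coriolis parameter at 51°S:
f = 2Ω sin φ = 2 × 7.29×10⁻⁵ × sin 51° = 1.13×10⁻⁴ s⁻¹
In the Southern Hemisphere f is negative: f = −1.13×10⁻⁴ s⁻¹.
Component geostrophic relations (x east, y north):
u_g = −(1/(fρ)) ∂P/∂y,  v_g = (1/(fρ)) ∂P/∂x
u_g = −(2.5×10⁻³)/(−1.13×10⁻⁴ × 1.18) = 18.7 m/s;  v_g = (−1.7×10⁻³)/(−1.13×10⁻⁴ × 1.18) = 12.7 m/s
|V_g| = √(u_g² + v_g²) = 22.6 m/s

22.6 m/s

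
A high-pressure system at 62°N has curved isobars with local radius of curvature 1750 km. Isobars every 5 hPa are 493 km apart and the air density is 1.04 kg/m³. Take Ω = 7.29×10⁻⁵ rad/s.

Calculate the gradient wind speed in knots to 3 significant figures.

15.3 knots

Coriolis parameter at 62°N:
f = 2Ω sin φ = 2 × 7.29×10⁻⁵ × sin 62° = 1.29×10⁻⁴ s⁻¹
Pressure gradient: |∂P/∂n| = 500 Pa / 493000 m = 1.01×10⁻³ Pa/m
Geostrophic speed: V_g = |∂P/∂n|/(fρ) = 1.01×10⁻³/(1.29×10⁻⁴ × 1.04) = 7.58 m/s
Around a high, pressure-gradient force acts outward with centrifugal, so Coriolis balances both:
fV = (1/ρ)|∂P/∂n| + V²/R  →  V² − fR·V + fR·V_g = 0
With fR = 1.29×10⁻⁴ × 1750×10³ m = 225 m/s:
V = [fR − √((fR)² − 4 fR V_g)]/2 = [225 − √(225² − 4×225×7.58)]/2 = 7.85 m/s
Supergeostrophic (V > V_g = 7.58 m/s), as expected around a high.
Converting: 7.85 m/s × 1.944 = 15.3 knots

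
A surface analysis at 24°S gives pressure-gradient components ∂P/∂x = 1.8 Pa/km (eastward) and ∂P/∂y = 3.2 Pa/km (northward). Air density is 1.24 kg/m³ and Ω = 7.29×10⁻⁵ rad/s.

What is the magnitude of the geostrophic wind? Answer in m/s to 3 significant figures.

49.9 m/s

Coriolis parameter at 24°S:
f = 2Ω sin φ = 2 × 7.29×10⁻⁵ × sin 24° = 5.93×10⁻⁵ s⁻¹
In the Southern Hemisphere f is negative: f = −5.93×10⁻⁵ s⁻¹.
Component geostrophic relations (x east, y north):
u_g = −(1/(fρ)) ∂P/∂y,  v_g = (1/(fρ)) ∂P/∂x
u_g = −(3.2×10⁻³)/(−5.93×10⁻⁵ × 1.24) = 43.5 m/s;  v_g = (1.8×10⁻³)/(−5.93×10⁻⁵ × 1.24) = −24.5 m/s
|V_g| = √(u_g² + v_g²) = 49.9 m/s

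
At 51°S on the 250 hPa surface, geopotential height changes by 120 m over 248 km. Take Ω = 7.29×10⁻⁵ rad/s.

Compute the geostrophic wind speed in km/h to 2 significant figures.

Coriolis parameter at 51°S:
f = 2Ω sin φ = 2 × 7.29×10⁻⁵ × sin 51° = 1.13×10⁻⁴ s⁻¹
Height gradient: |∂Z/∂n| = 120 m / 248000 m = 4.84×10⁻⁴
On a pressure surface, geostrophic balance gives V_g = (g/f)|∂Z/∂n|:
V_g = 9.81 × 4.84×10⁻⁴ / 1.13×10⁻⁴ = 41.9 m/s
Converting: 41.9 m/s × 3.6 = 150 km/h

150 km/h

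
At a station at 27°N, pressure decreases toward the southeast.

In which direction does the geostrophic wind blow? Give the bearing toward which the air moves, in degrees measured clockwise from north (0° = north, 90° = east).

225°

The pressure-gradient force points toward the southeast (bearing 135°).
Geostrophic balance: in the Northern Hemisphere the Coriolis force deflects motion to the right, so the geostrophic wind blows 90° to the right of the pressure-gradient force (low pressure on the left).
Rotating 135° by 90° clockwise gives 225° — the wind blows toward the southwest.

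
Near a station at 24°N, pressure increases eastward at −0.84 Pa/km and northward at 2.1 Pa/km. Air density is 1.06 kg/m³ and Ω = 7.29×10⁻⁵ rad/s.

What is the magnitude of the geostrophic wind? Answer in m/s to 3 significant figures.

36.0 m/s

Coriolis parameter at 24°N:
f = 2Ω sin φ = 2 × 7.29×10⁻⁵ × sin 24° = 5.93×10⁻⁵ s⁻¹
Component geostrophic relations (x east, y north):
u_g = −(1/(fρ)) ∂P/∂y,  v_g = (1/(fρ)) ∂P/∂x
u_g = −(2.1×10⁻³)/(5.93×10⁻⁵ × 1.06) = −33.4 m/s;  v_g = (−0.84×10⁻³)/(5.93×10⁻⁵ × 1.06) = −13.4 m/s
|V_g| = √(u_g² + v_g²) = 36.0 m/s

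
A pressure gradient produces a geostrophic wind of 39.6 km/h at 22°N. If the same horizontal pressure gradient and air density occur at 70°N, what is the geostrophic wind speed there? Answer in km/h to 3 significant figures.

15.8 km/h

With the same pressure gradient and density, V_g ∝ 1/f ∝ 1/sin φ.
V₂ = V₁ · sin φ₁ / sin φ₂ = 39.6 × sin 22° / sin 70°
V₂ = 39.6 × 0.3746/0.9397 = 15.8 km/h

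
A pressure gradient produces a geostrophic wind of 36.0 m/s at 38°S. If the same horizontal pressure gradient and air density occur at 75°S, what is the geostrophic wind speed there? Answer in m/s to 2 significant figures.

With the same pressure gradient and density, V_g ∝ 1/f ∝ 1/sin φ.
V₂ = V₁ · sin φ₁ / sin φ₂ = 36.0 × sin 38° / sin 75°
V₂ = 36.0 × 0.6157/0.9659 = 23 m/s

23 m/s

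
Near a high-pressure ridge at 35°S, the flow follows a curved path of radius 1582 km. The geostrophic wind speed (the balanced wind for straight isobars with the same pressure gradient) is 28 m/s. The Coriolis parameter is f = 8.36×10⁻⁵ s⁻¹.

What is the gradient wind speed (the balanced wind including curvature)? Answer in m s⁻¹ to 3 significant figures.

40.2 m s⁻¹

Around a high, pressure-gradient force acts outward with centrifugal, so Coriolis balances both:
fV = (1/ρ)|∂P/∂n| + V²/R  →  V² − fR·V + fR·V_g = 0
With fR = 8.36×10⁻⁵ × 1582×10³ m = 132 m/s:
V = [fR − √((fR)² − 4 fR V_g)]/2 = [132 − √(132² − 4×132×28)]/2 = 40.2 m/s
Supergeostrophic (V > V_g = 28 m/s), as expected around a high.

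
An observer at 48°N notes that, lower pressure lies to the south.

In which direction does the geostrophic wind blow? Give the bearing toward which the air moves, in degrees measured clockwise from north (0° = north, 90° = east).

The pressure-gradient force points toward the south (bearing 180°).
Geostrophic balance: in the Northern Hemisphere the Coriolis force deflects motion to the right, so the geostrophic wind blows 90° to the right of the pressure-gradient force (low pressure on the left).
Rotating 180° by 90° clockwise gives 270° — the wind blows toward the west.

270°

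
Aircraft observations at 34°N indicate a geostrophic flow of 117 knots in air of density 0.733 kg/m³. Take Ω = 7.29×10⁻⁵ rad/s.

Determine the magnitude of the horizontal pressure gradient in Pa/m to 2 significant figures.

3.6×10⁻³ Pa/m

Coriolis parameter at 34°N:
f = 2Ω sin φ = 2 × 7.29×10⁻⁵ × sin 34° = 8.15×10⁻⁵ s⁻¹
Wind speed in SI: 117 knots = 60.2 m/s
Geostrophic balance rearranged: |∂P/∂n| = f ρ V_g
|∂P/∂n| = 8.15×10⁻⁵ × 0.733 × 60.2 = 3.60×10⁻³ Pa/m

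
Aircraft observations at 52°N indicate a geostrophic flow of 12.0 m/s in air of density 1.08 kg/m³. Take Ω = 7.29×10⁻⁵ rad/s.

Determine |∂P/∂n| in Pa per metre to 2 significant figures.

1.5×10⁻³ Pa/m

Coriolis parameter at 52°N:
f = 2Ω sin φ = 2 × 7.29×10⁻⁵ × sin 52° = 1.15×10⁻⁴ s⁻¹
Geostrophic balance rearranged: |∂P/∂n| = f ρ V_g
|∂P/∂n| = 1.15×10⁻⁴ × 1.08 × 12.0 = 1.49×10⁻³ Pa/m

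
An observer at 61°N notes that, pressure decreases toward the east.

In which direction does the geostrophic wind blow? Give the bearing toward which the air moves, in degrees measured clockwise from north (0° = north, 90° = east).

The pressure-gradient force points toward the east (bearing 090°).
Geostrophic balance: in the Northern Hemisphere the Coriolis force deflects motion to the right, so the geostrophic wind blows 90° to the right of the pressure-gradient force (low pressure on the left).
Rotating 090° by 90° clockwise gives 180° — the wind blows toward the south.

180°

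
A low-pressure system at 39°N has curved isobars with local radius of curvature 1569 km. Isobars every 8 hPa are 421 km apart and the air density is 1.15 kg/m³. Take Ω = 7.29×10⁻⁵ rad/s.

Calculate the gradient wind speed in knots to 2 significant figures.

Coriolis parameter at 39°N:
f = 2Ω sin φ = 2 × 7.29×10⁻⁵ × sin 39° = 9.18×10⁻⁵ s⁻¹
Pressure gradient: |∂P/∂n| = 800 Pa / 421000 m = 1.90×10⁻³ Pa/m
Geostrophic speed: V_g = |∂P/∂n|/(fρ) = 1.90×10⁻³/(9.18×10⁻⁵ × 1.15) = 18.0 m/s
Around a low, centrifugal force acts outward with Coriolis, so pressure-gradient force balances both:
(1/ρ)|∂P/∂n| = fV + V²/R  →  V² + fR·V − fR·V_g = 0
With fR = 9.18×10⁻⁵ × 1569×10³ m = 144 m/s:
V = [−fR + √((fR)² + 4 fR V_g)]/2 = [−144 + √(144² + 4×144×18)]/2 = 16.2 m/s
Subgeostrophic (V < V_g = 18 m/s), as expected around a low.
Converting: 16.2 m/s × 1.944 = 31 knots

31 knots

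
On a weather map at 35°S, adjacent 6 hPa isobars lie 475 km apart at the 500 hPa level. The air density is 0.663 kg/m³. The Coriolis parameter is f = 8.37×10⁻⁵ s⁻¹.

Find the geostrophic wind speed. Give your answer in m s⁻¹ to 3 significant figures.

Pressure gradient: |∂P/∂n| = 600 Pa / 475000 m = 1.26×10⁻³ Pa/m
Geostrophic balance (pressure-gradient force = Coriolis force):
V_g = (1/(fρ)) |∂P/∂n| = 1.26×10⁻³ / (8.37×10⁻⁵ × 0.663) = 22.8 m/s

22.8 m s⁻¹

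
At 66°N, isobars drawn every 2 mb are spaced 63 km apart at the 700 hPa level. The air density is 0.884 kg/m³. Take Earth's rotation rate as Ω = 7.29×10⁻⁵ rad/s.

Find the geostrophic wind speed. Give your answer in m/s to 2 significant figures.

27 m/s

Coriolis parameter at 66°N:
f = 2Ω sin φ = 2 × 7.29×10⁻⁵ × sin 66° = 1.33×10⁻⁴ s⁻¹
Pressure gradient: |∂P/∂n| = 200 Pa / 63000 m = 3.17×10⁻³ Pa/m
Geostrophic balance (pressure-gradient force = Coriolis force):
V_g = (1/(fρ)) |∂P/∂n| = 3.17×10⁻³ / (1.33×10⁻⁴ × 0.884) = 27.0 m/s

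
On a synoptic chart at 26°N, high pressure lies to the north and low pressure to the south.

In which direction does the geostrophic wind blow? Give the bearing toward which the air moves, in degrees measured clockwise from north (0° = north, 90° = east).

270°

The pressure-gradient force points toward the south (bearing 180°).
Geostrophic balance: in the Northern Hemisphere the Coriolis force deflects motion to the right, so the geostrophic wind blows 90° to the right of the pressure-gradient force (low pressure on the left).
Rotating 180° by 90° clockwise gives 270° — the wind blows toward the west.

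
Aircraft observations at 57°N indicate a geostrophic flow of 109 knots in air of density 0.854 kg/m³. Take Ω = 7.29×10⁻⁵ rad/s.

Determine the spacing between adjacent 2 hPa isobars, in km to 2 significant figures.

34 km

Coriolis parameter at 57°N:
f = 2Ω sin φ = 2 × 7.29×10⁻⁵ × sin 57° = 1.22×10⁻⁴ s⁻¹
Wind speed in SI: 109 knots = 56.1 m/s
Geostrophic balance rearranged: |∂P/∂n| = f ρ V_g
|∂P/∂n| = 1.22×10⁻⁴ × 0.854 × 56.1 = 5.86×10⁻³ Pa/m
Isobar spacing: Δn = ΔP/|∂P/∂n| = 200 Pa / 5.86×10⁻³ Pa/m = 34155 m ≈ 34 km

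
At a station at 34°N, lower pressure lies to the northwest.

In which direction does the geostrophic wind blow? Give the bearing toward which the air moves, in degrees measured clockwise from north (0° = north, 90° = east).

The pressure-gradient force points toward the northwest (bearing 315°).
Geostrophic balance: in the Northern Hemisphere the Coriolis force deflects motion to the right, so the geostrophic wind blows 90° to the right of the pressure-gradient force (low pressure on the left).
Rotating 315° by 90° clockwise gives 045° — the wind blows toward the northeast.

045°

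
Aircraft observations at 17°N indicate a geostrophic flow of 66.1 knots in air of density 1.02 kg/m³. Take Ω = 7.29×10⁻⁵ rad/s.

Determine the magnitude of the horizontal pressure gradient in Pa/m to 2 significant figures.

Coriolis parameter at 17°N:
f = 2Ω sin φ = 2 × 7.29×10⁻⁵ × sin 17° = 4.26×10⁻⁵ s⁻¹
Wind speed in SI: 66.1 knots = 34.0 m/s
Geostrophic balance rearranged: |∂P/∂n| = f ρ V_g
|∂P/∂n| = 4.26×10⁻⁵ × 1.02 × 34.0 = 1.48×10⁻³ Pa/m

1.5×10⁻³ Pa/m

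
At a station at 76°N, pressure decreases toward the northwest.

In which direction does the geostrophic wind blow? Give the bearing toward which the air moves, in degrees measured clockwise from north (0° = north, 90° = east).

The pressure-gradient force points toward the northwest (bearing 315°).
Geostrophic balance: in the Northern Hemisphere the Coriolis force deflects motion to the right, so the geostrophic wind blows 90° to the right of the pressure-gradient force (low pressure on the left).
Rotating 315° by 90° clockwise gives 045° — the wind blows toward the northeast.

045°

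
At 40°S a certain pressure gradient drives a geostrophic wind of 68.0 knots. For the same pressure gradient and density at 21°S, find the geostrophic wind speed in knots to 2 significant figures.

120 knots

With the same pressure gradient and density, V_g ∝ 1/f ∝ 1/sin φ.
V₂ = V₁ · sin φ₁ / sin φ₂ = 68.0 × sin 40° / sin 21°
V₂ = 68.0 × 0.6428/0.3584 = 120 knots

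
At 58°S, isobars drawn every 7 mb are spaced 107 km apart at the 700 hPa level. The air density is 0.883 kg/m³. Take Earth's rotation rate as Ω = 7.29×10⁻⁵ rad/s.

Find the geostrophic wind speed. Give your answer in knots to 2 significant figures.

120 knots

Coriolis parameter at 58°S:
f = 2Ω sin φ = 2 × 7.29×10⁻⁵ × sin 58° = 1.24×10⁻⁴ s⁻¹
Pressure gradient: |∂P/∂n| = 700 Pa / 107000 m = 6.54×10⁻³ Pa/m
Geostrophic balance (pressure-gradient force = Coriolis force):
V_g = (1/(fρ)) |∂P/∂n| = 6.54×10⁻³ / (1.24×10⁻⁴ × 0.883) = 59.9 m/s
Converting: 59.9 m/s × 1.944 = 120 knots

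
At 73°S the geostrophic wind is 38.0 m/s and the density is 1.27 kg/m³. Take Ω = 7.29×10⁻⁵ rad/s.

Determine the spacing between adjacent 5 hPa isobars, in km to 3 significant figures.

74.3 km

Coriolis parameter at 73°S:
f = 2Ω sin φ = 2 × 7.29×10⁻⁵ × sin 73° = 1.39×10⁻⁴ s⁻¹
Geostrophic balance rearranged: |∂P/∂n| = f ρ V_g
|∂P/∂n| = 1.39×10⁻⁴ × 1.27 × 38.0 = 6.73×10⁻³ Pa/m
Isobar spacing: Δn = ΔP/|∂P/∂n| = 500 Pa / 6.73×10⁻³ Pa/m = 74307 m ≈ 74.3 km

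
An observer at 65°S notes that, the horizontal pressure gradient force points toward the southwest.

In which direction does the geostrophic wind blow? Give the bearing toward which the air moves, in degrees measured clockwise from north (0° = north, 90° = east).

The pressure-gradient force points toward the southwest (bearing 225°).
Geostrophic balance: in the Southern Hemisphere the Coriolis force deflects motion to the left, so the geostrophic wind blows 90° to the left of the pressure-gradient force (low pressure on the right).
Rotating 225° by 90° counterclockwise gives 135° — the wind blows toward the southeast.

135°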